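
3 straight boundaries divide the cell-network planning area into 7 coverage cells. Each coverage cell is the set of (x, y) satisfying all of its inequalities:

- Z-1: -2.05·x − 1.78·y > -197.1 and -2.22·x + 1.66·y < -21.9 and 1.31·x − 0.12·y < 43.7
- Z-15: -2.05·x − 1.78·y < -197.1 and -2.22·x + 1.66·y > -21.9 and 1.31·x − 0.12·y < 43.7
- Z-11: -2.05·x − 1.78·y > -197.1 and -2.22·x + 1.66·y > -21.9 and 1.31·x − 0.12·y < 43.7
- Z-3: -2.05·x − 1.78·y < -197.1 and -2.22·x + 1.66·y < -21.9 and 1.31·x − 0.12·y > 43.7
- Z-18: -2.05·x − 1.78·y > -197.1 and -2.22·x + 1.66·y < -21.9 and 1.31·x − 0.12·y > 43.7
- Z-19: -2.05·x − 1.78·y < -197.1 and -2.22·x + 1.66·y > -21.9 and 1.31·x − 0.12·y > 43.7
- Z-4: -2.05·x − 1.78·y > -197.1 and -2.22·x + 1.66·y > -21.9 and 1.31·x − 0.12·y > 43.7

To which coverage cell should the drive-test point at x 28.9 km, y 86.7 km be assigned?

Z-15

-2.05·28.9 − 1.78·86.7 = -213.571, which is < -197.1
-2.22·28.9 + 1.66·86.7 = 79.764, which is > -21.9
1.31·28.9 − 0.12·86.7 = 27.455, which is < 43.7
This sign pattern matches Z-15.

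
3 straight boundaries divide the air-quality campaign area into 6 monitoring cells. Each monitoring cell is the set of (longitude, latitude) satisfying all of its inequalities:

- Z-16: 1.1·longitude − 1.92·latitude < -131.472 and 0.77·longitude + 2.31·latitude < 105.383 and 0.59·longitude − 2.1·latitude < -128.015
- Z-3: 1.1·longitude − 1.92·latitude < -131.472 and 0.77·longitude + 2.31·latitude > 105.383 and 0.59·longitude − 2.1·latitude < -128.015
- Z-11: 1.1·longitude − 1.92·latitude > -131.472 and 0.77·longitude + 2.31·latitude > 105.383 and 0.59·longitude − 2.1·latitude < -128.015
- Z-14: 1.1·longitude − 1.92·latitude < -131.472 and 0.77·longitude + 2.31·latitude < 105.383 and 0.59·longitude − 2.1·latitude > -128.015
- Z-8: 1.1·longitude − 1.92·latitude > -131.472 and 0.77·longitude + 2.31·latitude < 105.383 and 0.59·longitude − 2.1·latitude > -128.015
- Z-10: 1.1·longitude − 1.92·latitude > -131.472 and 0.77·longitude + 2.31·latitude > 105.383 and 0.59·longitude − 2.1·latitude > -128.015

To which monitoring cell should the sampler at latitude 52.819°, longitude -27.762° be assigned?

Z-14

1.1·-27.762 − 1.92·52.819 = -131.951, which is < -131.472
0.77·-27.762 + 2.31·52.819 = 100.635, which is < 105.383
0.59·-27.762 − 2.1·52.819 = -127.299, which is > -128.015
This sign pattern matches Z-14.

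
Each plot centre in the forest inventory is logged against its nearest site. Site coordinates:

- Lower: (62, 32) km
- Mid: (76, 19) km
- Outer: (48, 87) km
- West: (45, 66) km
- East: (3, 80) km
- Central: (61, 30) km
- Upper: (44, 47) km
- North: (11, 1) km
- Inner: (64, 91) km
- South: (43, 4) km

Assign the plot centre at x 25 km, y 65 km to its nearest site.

Squared distances to each site:
Lower: 2458.000; Mid: 4717.000; Outer: 1013.000; West: 401.000; East: 709.000; Central: 2521.000; Upper: 685.000; North: 4292.000; Inner: 2197.000; South: 4045.000.
Minimum at West.

West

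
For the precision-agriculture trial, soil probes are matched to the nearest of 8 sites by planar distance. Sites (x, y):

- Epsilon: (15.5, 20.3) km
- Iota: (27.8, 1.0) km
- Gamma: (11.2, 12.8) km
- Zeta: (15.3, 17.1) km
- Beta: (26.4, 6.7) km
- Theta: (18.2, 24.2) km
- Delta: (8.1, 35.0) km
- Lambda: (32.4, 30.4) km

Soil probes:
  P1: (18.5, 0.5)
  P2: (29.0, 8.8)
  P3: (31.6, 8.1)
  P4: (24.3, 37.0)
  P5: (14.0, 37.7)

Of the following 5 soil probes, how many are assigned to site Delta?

1

P1 → Iota
P2 → Beta
P3 → Beta
P4 → Lambda
P5 → Delta
1 of the 5 goes to Delta.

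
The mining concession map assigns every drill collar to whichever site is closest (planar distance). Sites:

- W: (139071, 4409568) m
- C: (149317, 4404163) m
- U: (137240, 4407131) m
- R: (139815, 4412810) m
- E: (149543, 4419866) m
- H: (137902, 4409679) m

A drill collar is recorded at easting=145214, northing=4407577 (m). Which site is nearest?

C

Squared distances to each site:
W: 41700530.000; C: 28490005.000; U: 63783592.000; R: 56533490.000; E: 169759762.000; H: 57883748.000.
Minimum at C.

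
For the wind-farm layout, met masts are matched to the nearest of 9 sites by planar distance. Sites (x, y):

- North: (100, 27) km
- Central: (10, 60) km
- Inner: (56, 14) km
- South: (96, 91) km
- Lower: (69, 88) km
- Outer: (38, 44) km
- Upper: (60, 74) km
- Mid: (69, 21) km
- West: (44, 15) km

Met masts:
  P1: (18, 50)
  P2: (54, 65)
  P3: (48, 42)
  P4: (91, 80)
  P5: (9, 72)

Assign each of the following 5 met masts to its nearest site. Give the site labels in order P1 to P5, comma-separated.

Central, Upper, Outer, South, Central

P1 → Central (d²=164.00)
P2 → Upper (d²=117.00)
P3 → Outer (d²=104.00)
P4 → South (d²=146.00)
P5 → Central (d²=145.00)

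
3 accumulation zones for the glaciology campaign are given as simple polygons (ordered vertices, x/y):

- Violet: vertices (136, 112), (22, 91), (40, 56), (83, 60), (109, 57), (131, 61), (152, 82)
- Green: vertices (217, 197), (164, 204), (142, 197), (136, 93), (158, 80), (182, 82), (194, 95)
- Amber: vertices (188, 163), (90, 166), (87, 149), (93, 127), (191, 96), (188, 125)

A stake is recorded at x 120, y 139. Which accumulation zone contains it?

Amber

Cast a ray rightward from (120, 139). For each polygon, the edges (by vertex number in listed order) whose endpoints lie on opposite sides of y = 139, where each meets that height, and whether that is right or left of the point:
Violet: no edge straddles that height → 0 crossings.
Green: 3–4 at x≈138.7 (right), 7–1 at x≈203.9 (right) → 2 crossings.
Amber: 3–4 at x≈89.7 (left), 6–1 at x≈188.0 (right) → 1 crossing.
Only Amber has an odd count, so the point is inside Amber.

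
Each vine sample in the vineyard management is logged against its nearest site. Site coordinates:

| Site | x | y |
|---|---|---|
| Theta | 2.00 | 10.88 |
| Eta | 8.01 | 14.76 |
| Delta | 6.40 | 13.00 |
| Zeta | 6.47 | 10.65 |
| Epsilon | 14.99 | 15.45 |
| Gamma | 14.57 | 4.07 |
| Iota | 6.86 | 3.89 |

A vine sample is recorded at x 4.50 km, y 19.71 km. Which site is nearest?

Squared distances to each site:
Theta: 84.219; Eta: 36.823; Delta: 48.634; Zeta: 85.965; Epsilon: 128.188; Gamma: 346.015; Iota: 255.842.
Minimum at Eta.

Eta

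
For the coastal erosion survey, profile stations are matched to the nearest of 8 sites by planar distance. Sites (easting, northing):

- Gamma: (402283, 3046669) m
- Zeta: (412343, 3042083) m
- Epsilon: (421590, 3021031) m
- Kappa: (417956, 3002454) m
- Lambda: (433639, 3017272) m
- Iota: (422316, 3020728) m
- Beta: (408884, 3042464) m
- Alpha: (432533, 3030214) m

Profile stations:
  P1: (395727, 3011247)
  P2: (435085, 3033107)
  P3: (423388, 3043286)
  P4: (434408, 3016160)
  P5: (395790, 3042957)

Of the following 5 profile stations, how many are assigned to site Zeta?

1

P1 → Kappa
P2 → Alpha
P3 → Zeta
P4 → Lambda
P5 → Gamma
1 of the 5 goes to Zeta.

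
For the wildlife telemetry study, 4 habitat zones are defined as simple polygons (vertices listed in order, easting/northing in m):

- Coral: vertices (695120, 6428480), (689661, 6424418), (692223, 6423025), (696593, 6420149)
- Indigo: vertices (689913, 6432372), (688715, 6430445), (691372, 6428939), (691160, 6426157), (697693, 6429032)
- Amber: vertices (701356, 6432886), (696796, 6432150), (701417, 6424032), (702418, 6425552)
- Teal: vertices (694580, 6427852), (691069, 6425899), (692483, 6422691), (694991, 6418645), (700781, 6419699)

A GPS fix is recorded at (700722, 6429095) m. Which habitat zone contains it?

Cast a ray rightward from (700722, 6429095). For each polygon, the edges (by vertex number in listed order) whose endpoints lie on opposite sides of northing = 6429095, where each meets that height, and whether that is right or left of the point:
Coral: no edge straddles that height → 0 crossings.
Indigo: 2–3 at easting≈691096.8 (left), 5–1 at easting≈697546.3 (left) → 0 crossings.
Amber: 2–3 at easting≈698535.0 (left), 4–1 at easting≈701905.0 (right) → 1 crossing.
Teal: no edge straddles that height → 0 crossings.
Only Amber has an odd count, so the point is inside Amber.

Amber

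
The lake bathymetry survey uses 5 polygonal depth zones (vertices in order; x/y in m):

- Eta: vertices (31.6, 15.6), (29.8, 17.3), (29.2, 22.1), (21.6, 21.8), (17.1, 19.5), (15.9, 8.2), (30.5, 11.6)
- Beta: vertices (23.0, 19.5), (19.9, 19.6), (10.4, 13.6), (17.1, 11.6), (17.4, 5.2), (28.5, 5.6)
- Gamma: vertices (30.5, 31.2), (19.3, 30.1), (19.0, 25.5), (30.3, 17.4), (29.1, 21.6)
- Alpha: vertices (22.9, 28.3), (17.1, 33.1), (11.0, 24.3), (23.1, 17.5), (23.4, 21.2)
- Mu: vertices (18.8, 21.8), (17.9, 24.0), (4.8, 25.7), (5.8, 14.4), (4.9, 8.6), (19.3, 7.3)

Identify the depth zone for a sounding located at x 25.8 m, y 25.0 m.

Cast a ray rightward from (25.8, 25.0). For each polygon, the edges (by vertex number in listed order) whose endpoints lie on opposite sides of y = 25.0, where each meets that height, and whether that is right or left of the point:
Eta: no edge straddles that height → 0 crossings.
Beta: no edge straddles that height → 0 crossings.
Gamma: 3–4 at x≈19.70 (left), 5–1 at x≈29.60 (right) → 1 crossing.
Alpha: 2–3 at x≈11.49 (left), 5–1 at x≈23.13 (left) → 0 crossings.
Mu: 2–3 at x≈10.19 (left), 3–4 at x≈4.86 (left) → 0 crossings.
Only Gamma has an odd count, so the point is inside Gamma.

Gamma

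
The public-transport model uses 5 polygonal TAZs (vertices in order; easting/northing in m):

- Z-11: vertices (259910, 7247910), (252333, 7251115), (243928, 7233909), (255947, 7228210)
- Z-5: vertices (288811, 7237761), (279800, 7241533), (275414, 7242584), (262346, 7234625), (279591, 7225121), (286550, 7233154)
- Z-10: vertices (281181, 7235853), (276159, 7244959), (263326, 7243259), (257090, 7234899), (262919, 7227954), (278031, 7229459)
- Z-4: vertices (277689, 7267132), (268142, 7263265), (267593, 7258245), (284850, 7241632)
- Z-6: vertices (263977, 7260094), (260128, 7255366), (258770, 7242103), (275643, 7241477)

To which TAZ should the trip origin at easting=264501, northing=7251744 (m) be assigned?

Z-6

Cast a ray rightward from (264501, 7251744). For each polygon, the edges (by vertex number in listed order) whose endpoints lie on opposite sides of northing = 7251744, where each meets that height, and whether that is right or left of the point:
Z-11: no edge straddles that height → 0 crossings.
Z-5: no edge straddles that height → 0 crossings.
Z-10: no edge straddles that height → 0 crossings.
Z-4: 3–4 at easting≈274346.0 (right), 4–1 at easting≈282010.3 (right) → 2 crossings.
Z-6: 2–3 at easting≈259757.1 (left), 4–1 at easting≈269209.4 (right) → 1 crossing.
Only Z-6 has an odd count, so the point is inside Z-6.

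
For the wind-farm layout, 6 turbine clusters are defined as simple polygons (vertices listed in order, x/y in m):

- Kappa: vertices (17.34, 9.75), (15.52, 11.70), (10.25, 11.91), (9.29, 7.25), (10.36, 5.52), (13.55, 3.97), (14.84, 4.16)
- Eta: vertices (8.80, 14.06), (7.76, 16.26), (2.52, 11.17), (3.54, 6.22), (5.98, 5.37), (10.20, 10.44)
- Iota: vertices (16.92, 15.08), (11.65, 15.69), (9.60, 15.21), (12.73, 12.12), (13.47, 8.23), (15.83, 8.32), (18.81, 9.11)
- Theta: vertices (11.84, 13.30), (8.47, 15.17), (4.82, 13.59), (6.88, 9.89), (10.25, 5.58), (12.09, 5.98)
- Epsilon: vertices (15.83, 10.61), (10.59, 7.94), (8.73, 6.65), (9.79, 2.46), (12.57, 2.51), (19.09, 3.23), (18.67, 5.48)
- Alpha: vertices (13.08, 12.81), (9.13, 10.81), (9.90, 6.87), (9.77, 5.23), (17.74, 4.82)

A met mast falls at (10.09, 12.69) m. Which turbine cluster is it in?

Theta

Cast a ray rightward from (10.09, 12.69). For each polygon, the edges (by vertex number in listed order) whose endpoints lie on opposite sides of y = 12.69, where each meets that height, and whether that is right or left of the point:
Kappa: no edge straddles that height → 0 crossings.
Eta: 2–3 at x≈4.085 (left), 6–1 at x≈9.330 (left) → 0 crossings.
Iota: 3–4 at x≈12.153 (right), 7–1 at x≈17.677 (right) → 2 crossings.
Theta: 3–4 at x≈5.321 (left), 6–1 at x≈11.861 (right) → 1 crossing.
Epsilon: no edge straddles that height → 0 crossings.
Alpha: 1–2 at x≈12.843 (right), 5–1 at x≈13.150 (right) → 2 crossings.
Only Theta has an odd count, so the point is inside Theta.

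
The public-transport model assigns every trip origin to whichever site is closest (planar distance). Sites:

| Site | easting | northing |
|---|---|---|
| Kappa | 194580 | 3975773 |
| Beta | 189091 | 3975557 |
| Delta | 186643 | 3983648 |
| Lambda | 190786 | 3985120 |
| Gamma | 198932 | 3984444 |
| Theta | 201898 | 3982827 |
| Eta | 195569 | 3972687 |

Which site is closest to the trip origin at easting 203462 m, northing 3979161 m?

Theta

Squared distances to each site:
Kappa: 90368468.000; Beta: 219514457.000; Delta: 303011930.000; Lambda: 196190657.000; Gamma: 48430989.000; Theta: 15885652.000; Eta: 104212125.000.
Minimum at Theta.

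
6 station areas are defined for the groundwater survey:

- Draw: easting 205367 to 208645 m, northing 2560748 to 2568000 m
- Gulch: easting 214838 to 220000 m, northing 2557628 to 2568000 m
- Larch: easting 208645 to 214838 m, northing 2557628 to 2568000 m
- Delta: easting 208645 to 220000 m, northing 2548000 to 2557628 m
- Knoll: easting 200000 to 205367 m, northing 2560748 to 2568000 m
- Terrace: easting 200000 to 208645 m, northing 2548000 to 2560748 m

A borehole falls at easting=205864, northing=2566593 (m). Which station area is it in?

The point has easting = 205864 and northing = 2566593.
Only Draw satisfies 205367 ≤ easting ≤ 208645 and 2560748 ≤ northing ≤ 2568000.

Draw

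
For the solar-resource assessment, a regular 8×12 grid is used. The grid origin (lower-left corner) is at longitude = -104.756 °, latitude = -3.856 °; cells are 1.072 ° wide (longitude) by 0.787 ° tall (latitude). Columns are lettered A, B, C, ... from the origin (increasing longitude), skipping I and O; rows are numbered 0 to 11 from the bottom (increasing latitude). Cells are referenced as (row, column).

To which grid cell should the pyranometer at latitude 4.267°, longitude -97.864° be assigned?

(10, G)

Column index: ⌊(-97.864 − -104.756) / 1.072⌋ = ⌊6.429⌋ = 6 → column G
Row offset from origin: ⌊(4.267 − -3.856) / 0.787⌋ = ⌊10.321⌋ = 10 → row 10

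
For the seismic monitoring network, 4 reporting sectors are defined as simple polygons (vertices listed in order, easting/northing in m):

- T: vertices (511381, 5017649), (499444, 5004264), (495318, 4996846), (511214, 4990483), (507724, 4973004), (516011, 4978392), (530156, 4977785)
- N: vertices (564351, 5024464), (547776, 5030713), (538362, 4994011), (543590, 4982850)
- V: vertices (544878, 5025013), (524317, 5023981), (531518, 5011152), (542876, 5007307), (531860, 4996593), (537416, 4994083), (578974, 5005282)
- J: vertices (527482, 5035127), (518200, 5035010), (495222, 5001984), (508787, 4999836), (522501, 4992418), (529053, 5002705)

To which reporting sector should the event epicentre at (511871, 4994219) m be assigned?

Cast a ray rightward from (511871, 4994219). For each polygon, the edges (by vertex number in listed order) whose endpoints lie on opposite sides of northing = 4994219, where each meets that height, and whether that is right or left of the point:
T: 3–4 at easting≈501880.8 (left), 7–1 at easting≈522416.0 (right) → 1 crossing.
N: 2–3 at easting≈538415.4 (right), 4–1 at easting≈549261.9 (right) → 2 crossings.
V: 5–6 at easting≈537115.0 (right), 6–7 at easting≈537920.7 (right) → 2 crossings.
J: 4–5 at easting≈519171.4 (right), 5–6 at easting≈523648.1 (right) → 2 crossings.
Only T has an odd count, so the point is inside T.

T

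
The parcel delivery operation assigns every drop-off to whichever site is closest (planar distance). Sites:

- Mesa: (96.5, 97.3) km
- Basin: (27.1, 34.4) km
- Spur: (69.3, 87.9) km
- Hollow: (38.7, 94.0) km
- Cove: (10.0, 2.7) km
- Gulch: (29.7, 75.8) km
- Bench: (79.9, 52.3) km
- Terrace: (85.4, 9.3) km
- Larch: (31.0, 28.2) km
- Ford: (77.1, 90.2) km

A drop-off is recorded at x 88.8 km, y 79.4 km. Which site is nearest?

Squared distances to each site:
Mesa: 379.700; Basin: 5831.890; Spur: 452.500; Hollow: 2723.170; Cove: 12092.330; Gulch: 3505.770; Bench: 813.620; Terrace: 4925.570; Larch: 5962.280; Ford: 253.530.
Minimum at Ford.

Ford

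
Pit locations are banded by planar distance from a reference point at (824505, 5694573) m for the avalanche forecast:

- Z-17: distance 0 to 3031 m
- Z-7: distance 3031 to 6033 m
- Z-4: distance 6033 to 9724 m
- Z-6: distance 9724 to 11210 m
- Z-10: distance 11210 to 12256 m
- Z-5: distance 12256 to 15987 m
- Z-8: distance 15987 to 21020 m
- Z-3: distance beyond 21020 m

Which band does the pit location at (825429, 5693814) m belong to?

Z-17

Distance = √((825429−824505)² + (5693814−5694573)²) = √(853776.000 + 576081.000) = 1195.766 m.
0 ≤ 1195.766 < 3031 → Z-17.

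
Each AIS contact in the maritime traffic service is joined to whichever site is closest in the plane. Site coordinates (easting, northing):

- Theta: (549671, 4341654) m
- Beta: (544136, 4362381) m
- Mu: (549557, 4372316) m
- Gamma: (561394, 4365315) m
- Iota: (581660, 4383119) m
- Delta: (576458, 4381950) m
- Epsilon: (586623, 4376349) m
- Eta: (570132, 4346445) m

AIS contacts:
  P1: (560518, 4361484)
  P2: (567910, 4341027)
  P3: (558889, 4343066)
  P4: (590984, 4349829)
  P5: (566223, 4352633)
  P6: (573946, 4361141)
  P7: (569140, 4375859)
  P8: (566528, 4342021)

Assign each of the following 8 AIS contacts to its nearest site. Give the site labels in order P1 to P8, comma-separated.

P1 → Gamma (d²=15443937.00)
P2 → Eta (d²=34292008.00)
P3 → Theta (d²=86965268.00)
P4 → Eta (d²=446257360.00)
P5 → Eta (d²=53571625.00)
P6 → Gamma (d²=174974980.00)
P7 → Delta (d²=90653405.00)
P8 → Eta (d²=32560592.00)

Gamma, Eta, Theta, Eta, Eta, Gamma, Delta, Eta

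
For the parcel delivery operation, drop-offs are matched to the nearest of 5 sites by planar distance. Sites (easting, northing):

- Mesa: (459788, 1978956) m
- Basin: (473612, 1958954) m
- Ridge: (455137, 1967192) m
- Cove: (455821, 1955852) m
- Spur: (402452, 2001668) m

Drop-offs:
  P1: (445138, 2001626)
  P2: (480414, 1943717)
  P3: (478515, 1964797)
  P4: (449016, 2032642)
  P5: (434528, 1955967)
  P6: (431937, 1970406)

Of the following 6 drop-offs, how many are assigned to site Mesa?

2

P1 → Mesa
P2 → Basin
P3 → Basin
P4 → Mesa
P5 → Cove
P6 → Ridge
2 of the 6 go to Mesa.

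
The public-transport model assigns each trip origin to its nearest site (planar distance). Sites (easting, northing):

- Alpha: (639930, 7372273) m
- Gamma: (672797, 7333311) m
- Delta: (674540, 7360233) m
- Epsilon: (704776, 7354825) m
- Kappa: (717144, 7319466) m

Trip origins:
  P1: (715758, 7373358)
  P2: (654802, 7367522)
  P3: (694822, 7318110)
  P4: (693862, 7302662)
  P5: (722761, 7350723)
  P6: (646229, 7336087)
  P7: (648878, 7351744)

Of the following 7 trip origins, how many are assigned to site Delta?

P1 → Epsilon
P2 → Alpha
P3 → Kappa
P4 → Kappa
P5 → Epsilon
P6 → Gamma
P7 → Alpha
0 of the 7 go to Delta.

0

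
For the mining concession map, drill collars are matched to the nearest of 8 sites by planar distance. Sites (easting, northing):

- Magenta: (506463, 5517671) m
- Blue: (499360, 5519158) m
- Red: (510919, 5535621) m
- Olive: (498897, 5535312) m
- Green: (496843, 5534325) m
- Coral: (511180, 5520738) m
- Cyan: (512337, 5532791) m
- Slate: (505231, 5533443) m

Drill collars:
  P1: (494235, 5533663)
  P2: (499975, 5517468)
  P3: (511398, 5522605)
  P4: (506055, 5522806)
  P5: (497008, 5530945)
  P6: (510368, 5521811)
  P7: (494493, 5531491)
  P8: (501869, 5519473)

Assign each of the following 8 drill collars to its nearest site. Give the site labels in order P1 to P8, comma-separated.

P1 → Green (d²=7239908.00)
P2 → Blue (d²=3234325.00)
P3 → Coral (d²=3533213.00)
P4 → Magenta (d²=26534689.00)
P5 → Green (d²=11451625.00)
P6 → Coral (d²=1810673.00)
P7 → Green (d²=13554056.00)
P8 → Blue (d²=6394306.00)

Green, Blue, Coral, Magenta, Green, Coral, Green, Blue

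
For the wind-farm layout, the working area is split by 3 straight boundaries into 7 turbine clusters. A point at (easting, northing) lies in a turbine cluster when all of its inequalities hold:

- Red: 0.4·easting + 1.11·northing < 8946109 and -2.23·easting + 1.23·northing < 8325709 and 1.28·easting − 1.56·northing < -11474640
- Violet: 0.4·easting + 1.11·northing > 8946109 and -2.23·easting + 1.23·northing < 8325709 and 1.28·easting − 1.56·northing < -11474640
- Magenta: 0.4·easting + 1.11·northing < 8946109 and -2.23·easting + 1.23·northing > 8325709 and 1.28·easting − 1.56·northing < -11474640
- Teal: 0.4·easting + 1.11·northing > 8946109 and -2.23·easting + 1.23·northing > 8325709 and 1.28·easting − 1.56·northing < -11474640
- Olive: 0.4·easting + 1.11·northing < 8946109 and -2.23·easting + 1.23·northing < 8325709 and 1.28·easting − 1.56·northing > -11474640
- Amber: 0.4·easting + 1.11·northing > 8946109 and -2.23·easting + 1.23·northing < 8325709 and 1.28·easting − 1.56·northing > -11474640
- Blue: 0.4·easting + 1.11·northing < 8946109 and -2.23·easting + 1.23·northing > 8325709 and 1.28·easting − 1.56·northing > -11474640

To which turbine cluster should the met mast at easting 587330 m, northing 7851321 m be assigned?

Teal

0.4·587330 + 1.11·7851321 = 8949898.310, which is > 8946109
-2.23·587330 + 1.23·7851321 = 8347378.930, which is > 8325709
1.28·587330 − 1.56·7851321 = -11496278.360, which is < -11474640
This sign pattern matches Teal.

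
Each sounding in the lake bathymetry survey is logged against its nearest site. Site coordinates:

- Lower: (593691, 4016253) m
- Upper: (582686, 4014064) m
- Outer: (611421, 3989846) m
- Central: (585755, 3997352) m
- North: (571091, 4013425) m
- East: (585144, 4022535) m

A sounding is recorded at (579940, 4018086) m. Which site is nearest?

Squared distances to each site:
Lower: 192449890.000; Upper: 23717000.000; Outer: 1788550961.000; Central: 463712981.000; North: 100029722.000; East: 46875217.000.
Minimum at Upper.

Upper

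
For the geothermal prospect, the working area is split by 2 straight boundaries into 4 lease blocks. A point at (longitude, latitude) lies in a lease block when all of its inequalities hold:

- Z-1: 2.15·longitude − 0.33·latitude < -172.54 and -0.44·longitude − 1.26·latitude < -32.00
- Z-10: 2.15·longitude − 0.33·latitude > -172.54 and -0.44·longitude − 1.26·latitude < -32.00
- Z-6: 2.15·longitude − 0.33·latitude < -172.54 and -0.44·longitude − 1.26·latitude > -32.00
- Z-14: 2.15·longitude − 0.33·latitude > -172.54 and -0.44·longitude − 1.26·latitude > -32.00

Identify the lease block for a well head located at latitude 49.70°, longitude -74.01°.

2.15·-74.01 − 0.33·49.70 = -175.523, which is < -172.54
-0.44·-74.01 − 1.26·49.70 = -30.058, which is > -32.00
This sign pattern matches Z-6.

Z-6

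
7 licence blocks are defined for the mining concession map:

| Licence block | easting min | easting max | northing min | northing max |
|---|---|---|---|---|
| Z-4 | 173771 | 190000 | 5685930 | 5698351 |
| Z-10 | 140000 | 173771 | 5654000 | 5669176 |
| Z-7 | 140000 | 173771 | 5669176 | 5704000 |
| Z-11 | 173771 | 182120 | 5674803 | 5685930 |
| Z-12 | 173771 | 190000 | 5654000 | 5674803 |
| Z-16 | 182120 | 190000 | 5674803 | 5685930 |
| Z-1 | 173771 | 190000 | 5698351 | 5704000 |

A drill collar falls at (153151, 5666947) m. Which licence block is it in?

Z-10

The point has easting = 153151 and northing = 5666947.
Only Z-10 satisfies 140000 ≤ easting ≤ 173771 and 5654000 ≤ northing ≤ 5669176.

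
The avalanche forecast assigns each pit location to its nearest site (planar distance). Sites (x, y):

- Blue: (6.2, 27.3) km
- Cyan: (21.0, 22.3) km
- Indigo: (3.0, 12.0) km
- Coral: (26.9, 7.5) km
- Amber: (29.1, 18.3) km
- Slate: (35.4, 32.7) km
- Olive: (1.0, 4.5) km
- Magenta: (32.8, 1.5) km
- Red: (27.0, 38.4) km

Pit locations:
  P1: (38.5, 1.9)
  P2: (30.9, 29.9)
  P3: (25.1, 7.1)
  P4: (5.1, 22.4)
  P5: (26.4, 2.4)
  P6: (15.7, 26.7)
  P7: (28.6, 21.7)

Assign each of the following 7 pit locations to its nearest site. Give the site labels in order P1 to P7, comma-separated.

Magenta, Slate, Coral, Blue, Coral, Cyan, Amber

P1 → Magenta (d²=32.65)
P2 → Slate (d²=28.09)
P3 → Coral (d²=3.40)
P4 → Blue (d²=25.22)
P5 → Coral (d²=26.26)
P6 → Cyan (d²=47.45)
P7 → Amber (d²=11.81)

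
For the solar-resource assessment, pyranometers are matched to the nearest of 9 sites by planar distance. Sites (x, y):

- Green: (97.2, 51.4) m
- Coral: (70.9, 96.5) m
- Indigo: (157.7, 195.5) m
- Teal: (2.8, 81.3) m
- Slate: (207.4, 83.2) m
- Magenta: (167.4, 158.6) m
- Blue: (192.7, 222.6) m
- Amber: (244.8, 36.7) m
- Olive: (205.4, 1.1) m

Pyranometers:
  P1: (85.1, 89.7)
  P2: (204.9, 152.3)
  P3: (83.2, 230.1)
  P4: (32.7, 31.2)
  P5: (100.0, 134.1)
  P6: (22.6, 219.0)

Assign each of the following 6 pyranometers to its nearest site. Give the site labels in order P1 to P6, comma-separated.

Coral, Magenta, Indigo, Teal, Coral, Coral

P1 → Coral (d²=247.88)
P2 → Magenta (d²=1445.94)
P3 → Indigo (d²=6747.41)
P4 → Teal (d²=3404.02)
P5 → Coral (d²=2260.57)
P6 → Coral (d²=17339.14)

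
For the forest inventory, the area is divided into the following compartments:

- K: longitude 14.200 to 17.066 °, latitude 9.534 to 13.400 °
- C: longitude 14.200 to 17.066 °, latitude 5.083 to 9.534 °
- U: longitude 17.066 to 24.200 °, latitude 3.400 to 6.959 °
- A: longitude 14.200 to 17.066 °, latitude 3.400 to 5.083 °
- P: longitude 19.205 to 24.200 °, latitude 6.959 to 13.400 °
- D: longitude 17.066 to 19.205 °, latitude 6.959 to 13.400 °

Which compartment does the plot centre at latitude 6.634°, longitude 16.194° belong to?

C

The point has longitude = 16.194 and latitude = 6.634.
Only C satisfies 14.200 ≤ longitude ≤ 17.066 and 5.083 ≤ latitude ≤ 9.534.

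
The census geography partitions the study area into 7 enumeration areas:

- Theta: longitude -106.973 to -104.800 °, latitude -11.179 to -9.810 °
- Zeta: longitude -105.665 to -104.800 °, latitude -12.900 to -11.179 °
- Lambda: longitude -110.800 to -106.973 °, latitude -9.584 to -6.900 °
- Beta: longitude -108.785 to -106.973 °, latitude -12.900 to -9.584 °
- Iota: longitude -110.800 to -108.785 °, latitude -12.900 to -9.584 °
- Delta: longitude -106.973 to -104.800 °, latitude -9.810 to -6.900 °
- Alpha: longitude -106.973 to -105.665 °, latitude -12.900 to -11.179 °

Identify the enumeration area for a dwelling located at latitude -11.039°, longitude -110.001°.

Iota

The point has longitude = -110.001 and latitude = -11.039.
Only Iota satisfies -110.800 ≤ longitude ≤ -108.785 and -12.900 ≤ latitude ≤ -9.584.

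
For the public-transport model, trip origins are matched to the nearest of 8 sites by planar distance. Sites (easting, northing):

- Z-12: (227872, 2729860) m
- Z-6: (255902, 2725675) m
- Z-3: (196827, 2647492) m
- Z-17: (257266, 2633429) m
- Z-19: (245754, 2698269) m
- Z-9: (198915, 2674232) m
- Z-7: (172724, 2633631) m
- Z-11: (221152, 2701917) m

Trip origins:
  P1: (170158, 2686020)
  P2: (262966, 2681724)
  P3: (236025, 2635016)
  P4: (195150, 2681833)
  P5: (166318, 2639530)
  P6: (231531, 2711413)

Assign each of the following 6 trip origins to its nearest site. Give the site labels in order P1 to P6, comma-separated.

P1 → Z-9 (d²=965921993.00)
P2 → Z-19 (d²=569989969.00)
P3 → Z-17 (d²=453698650.00)
P4 → Z-9 (d²=71950426.00)
P5 → Z-7 (d²=75835037.00)
P6 → Z-11 (d²=197897657.00)

Z-9, Z-19, Z-17, Z-9, Z-7, Z-11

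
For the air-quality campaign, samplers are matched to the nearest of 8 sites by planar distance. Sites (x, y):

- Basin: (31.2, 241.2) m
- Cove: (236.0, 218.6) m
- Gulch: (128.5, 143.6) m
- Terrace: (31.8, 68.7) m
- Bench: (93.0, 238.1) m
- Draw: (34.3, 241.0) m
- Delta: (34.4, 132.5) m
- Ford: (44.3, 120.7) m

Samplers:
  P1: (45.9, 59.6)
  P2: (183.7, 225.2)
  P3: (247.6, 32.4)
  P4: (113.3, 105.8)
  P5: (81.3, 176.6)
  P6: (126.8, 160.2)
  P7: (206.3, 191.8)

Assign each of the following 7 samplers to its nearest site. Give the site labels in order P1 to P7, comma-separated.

P1 → Terrace (d²=281.62)
P2 → Cove (d²=2778.85)
P3 → Gulch (d²=26550.25)
P4 → Gulch (d²=1659.88)
P5 → Gulch (d²=3316.84)
P6 → Gulch (d²=278.45)
P7 → Cove (d²=1600.33)

Terrace, Cove, Gulch, Gulch, Gulch, Gulch, Cove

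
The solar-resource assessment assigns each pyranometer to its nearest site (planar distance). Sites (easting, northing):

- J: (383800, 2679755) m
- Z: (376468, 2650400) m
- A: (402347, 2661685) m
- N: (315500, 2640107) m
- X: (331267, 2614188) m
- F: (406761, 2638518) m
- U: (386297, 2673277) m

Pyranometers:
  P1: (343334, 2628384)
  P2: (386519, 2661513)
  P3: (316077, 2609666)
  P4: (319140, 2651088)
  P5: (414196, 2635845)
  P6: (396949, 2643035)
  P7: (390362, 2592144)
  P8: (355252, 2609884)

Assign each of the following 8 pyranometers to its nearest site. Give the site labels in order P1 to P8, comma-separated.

P1 → X (d²=347138905.00)
P2 → U (d²=138440980.00)
P3 → X (d²=251184584.00)
P4 → N (d²=133831961.00)
P5 → F (d²=62424154.00)
P6 → F (d²=116678633.00)
P7 → F (d²=2419475077.00)
P8 → X (d²=593804641.00)

X, U, X, N, F, F, F, X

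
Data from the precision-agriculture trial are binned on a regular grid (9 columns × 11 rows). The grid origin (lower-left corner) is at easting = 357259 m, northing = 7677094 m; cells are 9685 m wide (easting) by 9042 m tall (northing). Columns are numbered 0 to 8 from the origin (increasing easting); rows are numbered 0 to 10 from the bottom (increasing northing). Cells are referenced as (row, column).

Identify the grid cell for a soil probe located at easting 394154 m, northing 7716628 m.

Column index: ⌊(394154 − 357259) / 9685⌋ = ⌊3.809⌋ = 3
Row offset from origin: ⌊(7716628 − 7677094) / 9042⌋ = ⌊4.372⌋ = 4 → row 4

(4, 3)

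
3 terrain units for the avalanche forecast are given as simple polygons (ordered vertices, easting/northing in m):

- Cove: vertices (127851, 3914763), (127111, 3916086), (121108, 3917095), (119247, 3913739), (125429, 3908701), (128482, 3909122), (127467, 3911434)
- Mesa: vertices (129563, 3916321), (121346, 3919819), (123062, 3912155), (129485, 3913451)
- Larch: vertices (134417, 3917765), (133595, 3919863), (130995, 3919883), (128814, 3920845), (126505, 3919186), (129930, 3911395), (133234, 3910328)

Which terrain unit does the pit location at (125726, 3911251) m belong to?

Cove

Cast a ray rightward from (125726, 3911251). For each polygon, the edges (by vertex number in listed order) whose endpoints lie on opposite sides of northing = 3911251, where each meets that height, and whether that is right or left of the point:
Cove: 4–5 at easting≈122300.0 (left), 6–7 at easting≈127547.3 (right) → 1 crossing.
Mesa: no edge straddles that height → 0 crossings.
Larch: 6–7 at easting≈130375.9 (right), 7–1 at easting≈133380.8 (right) → 2 crossings.
Only Cove has an odd count, so the point is inside Cove.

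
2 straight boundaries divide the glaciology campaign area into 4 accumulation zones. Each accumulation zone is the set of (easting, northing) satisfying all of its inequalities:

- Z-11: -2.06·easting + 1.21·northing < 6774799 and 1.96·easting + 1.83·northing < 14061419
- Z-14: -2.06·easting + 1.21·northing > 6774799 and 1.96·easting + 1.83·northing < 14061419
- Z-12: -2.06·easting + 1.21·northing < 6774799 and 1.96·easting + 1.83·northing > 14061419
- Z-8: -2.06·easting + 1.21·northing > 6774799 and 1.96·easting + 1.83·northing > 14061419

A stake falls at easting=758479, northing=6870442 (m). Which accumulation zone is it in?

Z-11

-2.06·758479 + 1.21·6870442 = 6750768.080, which is < 6774799
1.96·758479 + 1.83·6870442 = 14059527.700, which is < 14061419
This sign pattern matches Z-11.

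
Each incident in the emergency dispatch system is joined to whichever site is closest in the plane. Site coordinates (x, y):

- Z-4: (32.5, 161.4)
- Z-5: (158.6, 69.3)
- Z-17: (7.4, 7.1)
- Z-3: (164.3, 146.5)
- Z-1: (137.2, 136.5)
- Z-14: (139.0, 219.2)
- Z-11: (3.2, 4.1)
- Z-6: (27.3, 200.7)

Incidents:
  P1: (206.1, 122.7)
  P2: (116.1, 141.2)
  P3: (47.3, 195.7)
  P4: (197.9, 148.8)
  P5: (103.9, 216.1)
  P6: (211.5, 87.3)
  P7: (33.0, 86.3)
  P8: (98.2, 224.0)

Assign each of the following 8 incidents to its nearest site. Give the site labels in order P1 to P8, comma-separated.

P1 → Z-3 (d²=2313.68)
P2 → Z-1 (d²=467.30)
P3 → Z-6 (d²=425.00)
P4 → Z-3 (d²=1134.25)
P5 → Z-14 (d²=1241.62)
P6 → Z-5 (d²=3122.41)
P7 → Z-4 (d²=5640.26)
P8 → Z-14 (d²=1687.68)

Z-3, Z-1, Z-6, Z-3, Z-14, Z-5, Z-4, Z-14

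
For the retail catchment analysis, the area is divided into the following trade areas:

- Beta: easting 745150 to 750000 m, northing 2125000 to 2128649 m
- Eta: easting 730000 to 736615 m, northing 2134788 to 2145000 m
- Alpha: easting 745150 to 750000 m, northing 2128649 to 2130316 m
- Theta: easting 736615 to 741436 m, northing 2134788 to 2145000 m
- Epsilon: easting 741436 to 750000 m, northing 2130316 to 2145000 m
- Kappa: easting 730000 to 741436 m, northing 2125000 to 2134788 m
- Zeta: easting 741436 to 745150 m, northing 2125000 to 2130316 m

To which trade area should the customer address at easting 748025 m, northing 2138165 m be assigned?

Epsilon

The point has easting = 748025 and northing = 2138165.
Only Epsilon satisfies 741436 ≤ easting ≤ 750000 and 2130316 ≤ northing ≤ 2145000.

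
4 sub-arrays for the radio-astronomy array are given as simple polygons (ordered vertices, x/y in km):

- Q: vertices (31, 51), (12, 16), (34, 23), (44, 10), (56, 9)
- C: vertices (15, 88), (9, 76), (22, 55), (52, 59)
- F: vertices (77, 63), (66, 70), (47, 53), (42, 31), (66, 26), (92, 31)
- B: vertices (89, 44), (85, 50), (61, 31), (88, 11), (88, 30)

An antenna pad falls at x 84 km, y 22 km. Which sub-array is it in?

B

Cast a ray rightward from (84, 22). For each polygon, the edges (by vertex number in listed order) whose endpoints lie on opposite sides of y = 22, where each meets that height, and whether that is right or left of the point:
Q: 1–2 at x≈15.3 (left), 2–3 at x≈30.9 (left), 3–4 at x≈34.8 (left), 5–1 at x≈48.3 (left) → 0 crossings.
C: no edge straddles that height → 0 crossings.
F: no edge straddles that height → 0 crossings.
B: 3–4 at x≈73.2 (left), 4–5 at x≈88.0 (right) → 1 crossing.
Only B has an odd count, so the point is inside B.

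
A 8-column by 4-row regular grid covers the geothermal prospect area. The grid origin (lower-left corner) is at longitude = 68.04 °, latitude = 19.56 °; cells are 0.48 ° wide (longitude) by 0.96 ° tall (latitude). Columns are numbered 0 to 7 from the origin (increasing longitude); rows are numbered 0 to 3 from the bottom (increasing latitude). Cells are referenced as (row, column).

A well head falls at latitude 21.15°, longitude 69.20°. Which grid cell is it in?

(1, 2)

Column index: ⌊(69.20 − 68.04) / 0.48⌋ = ⌊2.417⌋ = 2
Row offset from origin: ⌊(21.15 − 19.56) / 0.96⌋ = ⌊1.656⌋ = 1 → row 1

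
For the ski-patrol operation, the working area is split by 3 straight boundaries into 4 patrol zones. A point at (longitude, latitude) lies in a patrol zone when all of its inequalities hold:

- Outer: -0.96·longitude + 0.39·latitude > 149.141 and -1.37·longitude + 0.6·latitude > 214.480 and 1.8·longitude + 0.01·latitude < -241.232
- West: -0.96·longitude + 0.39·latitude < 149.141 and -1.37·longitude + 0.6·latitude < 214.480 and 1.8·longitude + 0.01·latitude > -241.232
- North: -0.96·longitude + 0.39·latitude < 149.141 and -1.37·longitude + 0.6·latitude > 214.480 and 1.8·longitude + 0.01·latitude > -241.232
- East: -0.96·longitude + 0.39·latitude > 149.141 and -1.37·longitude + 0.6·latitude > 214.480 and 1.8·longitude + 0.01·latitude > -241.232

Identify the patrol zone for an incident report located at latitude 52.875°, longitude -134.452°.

Outer

-0.96·-134.452 + 0.39·52.875 = 149.695, which is > 149.141
-1.37·-134.452 + 0.6·52.875 = 215.924, which is > 214.480
1.8·-134.452 + 0.01·52.875 = -241.485, which is < -241.232
This sign pattern matches Outer.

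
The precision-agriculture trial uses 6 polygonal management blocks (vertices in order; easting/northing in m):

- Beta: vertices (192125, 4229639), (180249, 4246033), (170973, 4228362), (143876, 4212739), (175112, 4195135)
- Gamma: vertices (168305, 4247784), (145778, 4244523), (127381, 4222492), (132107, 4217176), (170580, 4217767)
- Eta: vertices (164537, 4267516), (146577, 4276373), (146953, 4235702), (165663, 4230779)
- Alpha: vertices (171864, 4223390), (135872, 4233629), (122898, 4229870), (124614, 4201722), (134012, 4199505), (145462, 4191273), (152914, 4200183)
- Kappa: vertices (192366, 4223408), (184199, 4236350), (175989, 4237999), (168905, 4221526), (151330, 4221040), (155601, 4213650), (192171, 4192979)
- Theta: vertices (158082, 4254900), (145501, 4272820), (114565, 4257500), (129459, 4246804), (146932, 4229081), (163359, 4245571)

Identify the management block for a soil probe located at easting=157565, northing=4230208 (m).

Gamma

Cast a ray rightward from (157565, 4230208). For each polygon, the edges (by vertex number in listed order) whose endpoints lie on opposite sides of northing = 4230208, where each meets that height, and whether that is right or left of the point:
Beta: 1–2 at easting≈191712.8 (right), 2–3 at easting≈171942.0 (right) → 2 crossings.
Gamma: 2–3 at easting≈133824.3 (left), 5–1 at easting≈169637.1 (right) → 1 crossing.
Eta: no edge straddles that height → 0 crossings.
Alpha: 1–2 at easting≈147897.5 (left), 2–3 at easting≈124064.6 (left) → 0 crossings.
Kappa: 1–2 at easting≈188074.9 (right), 3–4 at easting≈172638.6 (right) → 2 crossings.
Theta: 4–5 at easting≈145820.9 (left), 5–6 at easting≈148054.7 (left) → 0 crossings.
Only Gamma has an odd count, so the point is inside Gamma.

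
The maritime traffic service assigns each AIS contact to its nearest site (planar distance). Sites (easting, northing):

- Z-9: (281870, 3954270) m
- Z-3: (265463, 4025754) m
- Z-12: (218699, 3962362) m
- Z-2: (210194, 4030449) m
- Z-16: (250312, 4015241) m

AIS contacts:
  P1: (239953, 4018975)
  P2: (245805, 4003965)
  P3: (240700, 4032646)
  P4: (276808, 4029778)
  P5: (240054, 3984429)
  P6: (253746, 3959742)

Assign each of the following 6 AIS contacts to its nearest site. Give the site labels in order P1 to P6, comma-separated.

Z-16, Z-16, Z-16, Z-3, Z-12, Z-9

P1 → Z-16 (d²=121251637.00)
P2 → Z-16 (d²=147461225.00)
P3 → Z-16 (d²=395324569.00)
P4 → Z-3 (d²=144901601.00)
P5 → Z-12 (d²=942988514.00)
P6 → Z-9 (d²=820902160.00)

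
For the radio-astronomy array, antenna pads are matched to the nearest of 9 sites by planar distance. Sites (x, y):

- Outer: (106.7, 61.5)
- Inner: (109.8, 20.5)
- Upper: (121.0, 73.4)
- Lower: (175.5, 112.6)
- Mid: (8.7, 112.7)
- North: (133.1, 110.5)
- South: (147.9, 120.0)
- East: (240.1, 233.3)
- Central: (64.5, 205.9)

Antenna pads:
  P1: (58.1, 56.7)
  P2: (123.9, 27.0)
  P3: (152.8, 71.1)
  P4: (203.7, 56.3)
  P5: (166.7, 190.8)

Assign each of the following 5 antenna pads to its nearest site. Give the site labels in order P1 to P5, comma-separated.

Outer, Inner, Upper, Lower, South

P1 → Outer (d²=2385.00)
P2 → Inner (d²=241.06)
P3 → Upper (d²=1016.53)
P4 → Lower (d²=3964.93)
P5 → South (d²=5366.08)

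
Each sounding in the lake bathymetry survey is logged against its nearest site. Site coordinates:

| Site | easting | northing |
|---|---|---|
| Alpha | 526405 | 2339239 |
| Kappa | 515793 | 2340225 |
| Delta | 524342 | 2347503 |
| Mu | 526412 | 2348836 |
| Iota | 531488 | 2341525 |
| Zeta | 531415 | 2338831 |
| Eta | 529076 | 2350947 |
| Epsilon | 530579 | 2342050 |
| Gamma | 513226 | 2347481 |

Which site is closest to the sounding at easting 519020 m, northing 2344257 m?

Kappa

Squared distances to each site:
Alpha: 79718549.000; Kappa: 26670553.000; Delta: 38860200.000; Mu: 75608905.000; Iota: 162914848.000; Zeta: 183077501.000; Eta: 145879236.000; Epsilon: 138481330.000; Gamma: 43964612.000.
Minimum at Kappa.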